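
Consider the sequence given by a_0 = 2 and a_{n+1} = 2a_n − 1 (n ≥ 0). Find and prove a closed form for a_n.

Claim: a_n = 2^n + 1.

Base case: a_0 = 2, and 2^0 + 1 = 1 + 1 = 2.
Assume a_j = 2^j + 1 for some j ≥ 0.
Then a_{j+1} = 2a_j − 1 = 2·(2^j + 1) − 1 = 2^{j+1} + 2 − 1 = 2^{j+1} + 1.
So the formula holds for j+1, and by induction a_n = 2^n + 1 for all n ≥ 0.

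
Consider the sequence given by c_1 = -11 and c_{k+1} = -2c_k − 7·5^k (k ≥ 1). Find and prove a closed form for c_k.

Claim: c_k = 3·(-2)^k − 5^k.

Base case: c_1 = -11, and 3·(-2)^1 − 5^1 = -6 − 5 = -11.
Assume c_r = 3·(-2)^r − 5^r for some r ≥ 1.
Then c_{r+1} = -2c_r − 7·5^r = -2·(3·(-2)^r − 5^r) − 7·5^r = 3·(-2)^{r+1} + 2·5^r − 7·5^r = 3·(-2)^{r+1} − 5·5^r = 3·(-2)^{r+1} − 5^{r+1}.
This completes the inductive step, so c_k = 3·(-2)^k − 5^k for all k ≥ 1.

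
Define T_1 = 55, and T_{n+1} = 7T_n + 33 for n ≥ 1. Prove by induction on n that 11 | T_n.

Base case: T_1 = 55 = 11·5, so 11 | T_1.
Assume 11 | T_j, so T_j = 11t for some integer t.
Then T_{j+1} = 7T_j + 33 = 7·(11t) + 33 = 11(7t + 3), so 11 | T_{j+1}.
By induction, 11 | T_n for all n ≥ 1.

11 | T_n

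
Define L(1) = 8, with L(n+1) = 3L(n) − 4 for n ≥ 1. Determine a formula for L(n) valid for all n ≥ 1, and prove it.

Claim: L(n) = 2·3^n + 2.

Base case: L(1) = 8, and 2·3^1 + 2 = 6 + 2 = 8.
Assume L(k) = 2·3^k + 2 for some k ≥ 1.
Then L(k+1) = 3L(k) − 4 = 3·(2·3^k + 2) − 4 = 6·3^k + 6 − 4 = 2·3^{k+1} + 2.
By induction, L(n) = 2·3^n + 2 for all n ≥ 1.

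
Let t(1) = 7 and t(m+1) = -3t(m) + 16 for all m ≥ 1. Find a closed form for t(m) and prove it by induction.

Claim: t(m) = -(-3)^m + 4.

Base case: t(1) = 7, and -(-3)^1 + 4 = 3 + 4 = 7.
Assume t(r) = -(-3)^r + 4 for some r ≥ 1.
Then t(r+1) = -3t(r) + 16 = -3·(-(-3)^r + 4) + 16 = 3·(-3)^r − 12 + 16 = -(-3)^{r+1} + 4.
So the formula holds for r+1, and by induction t(m) = -(-3)^m + 4 for all m ≥ 1.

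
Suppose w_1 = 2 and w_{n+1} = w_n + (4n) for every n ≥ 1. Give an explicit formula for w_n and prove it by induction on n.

Claim: w_n = 2n^2 − 2n + 2.

Base case: w_1 = 2, and 2·1^2 − 2·1 + 2 = 2.
Assume w_r = 2r^2 − 2r + 2.
Then w_{r+1} = w_r + (4r) = (2r^2 − 2r + 2) + (4r) = 2r^2 + 2r + 2,
and 2·(r+1)^2 − 2·(r+1) + 2 = 2r^2 + 2r + 2.
This completes the inductive step, so w_n = 2n^2 − 2n + 2 for all n ≥ 1.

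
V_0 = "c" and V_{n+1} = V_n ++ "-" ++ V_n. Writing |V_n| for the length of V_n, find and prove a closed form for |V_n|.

Claim: |V_n| = 2^{n+1} − 1.

Base case: |V_0| = 1, and 2^{0+1} − 1 = 1.
Assume |V_k| = 2^{k+1} − 1.
Then |V_{k+1}| = |V_k| + 1 + |V_k| = 2|V_k| + 1 = 2(2^{k+1} − 1) + 1 = 2^{k+2} − 2 + 1 = 2^{k+2} − 1.
So the formula holds for k+1, and by induction |V_n| = 2^{n+1} − 1 for all n ≥ 0.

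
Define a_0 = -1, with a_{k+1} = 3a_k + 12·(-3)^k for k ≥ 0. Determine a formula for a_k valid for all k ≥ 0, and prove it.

Claim: a_k = 3^k − 2·(-3)^k.

Base case: a_0 = -1, and 3^0 − 2·(-3)^0 = 1 − 2 = -1.
Assume a_m = 3^m − 2·(-3)^m for some m ≥ 0.
Then a_{m+1} = 3a_m + 12·(-3)^m = 3·(3^m − 2·(-3)^m) + 12·(-3)^m = 3^{m+1} − 6·(-3)^m + 12·(-3)^m = 3^{m+1} + 6·(-3)^m = 3^{m+1} − 2·(-3)^{m+1}.
By induction, a_k = 3^k − 2·(-3)^k for all k ≥ 0.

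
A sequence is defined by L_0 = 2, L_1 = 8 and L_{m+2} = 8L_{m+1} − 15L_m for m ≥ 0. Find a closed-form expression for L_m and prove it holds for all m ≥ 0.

Claim: L_m = 5^m + 3^m.

Base cases: L_0 = 2 and 5^0 + 3^0 = 2; L_1 = 8 and 5^1 + 3^1 = 8.
Assume L_i = 5^i + 3^i for all 0 ≤ i ≤ j, where j ≥ 1.
Then L_{j+1} = 8L_j − 15L_{j−1} = 8·(5^j + 3^j) − 15·(5^{j−1} + 3^{j−1}) = (8·5 − 15)5^{j−1} + (8·3 − 15)3^{j−1} = 25·5^{j−1} + 9·3^{j−1} = 5^{j+1} + 3^{j+1}.
So the formula holds for j+1, and by strong induction L_m = 5^m + 3^m for all m ≥ 0.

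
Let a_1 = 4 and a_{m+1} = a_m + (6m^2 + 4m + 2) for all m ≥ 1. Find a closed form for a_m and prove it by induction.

Claim: a_m = 2m^3 − m^2 + m + 2.

Base case: a_1 = 4, and 2·1^3 − 1^2 + 1 + 2 = 4.
Assume a_j = 2j^3 − j^2 + j + 2.
Then a_{j+1} = a_j + (6j^2 + 4j + 2) = (2j^3 − j^2 + j + 2) + (6j^2 + 4j + 2) = 2j^3 + 5j^2 + 5j + 4,
and 2·(j+1)^3 − (j+1)^2 + (j+1) + 2 = 2j^3 + 5j^2 + 5j + 4.
This completes the inductive step, so a_m = 2m^3 − m^2 + m + 2 for all m ≥ 1.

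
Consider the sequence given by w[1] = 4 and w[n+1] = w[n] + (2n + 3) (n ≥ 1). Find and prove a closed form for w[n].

Claim: w[n] = n^2 + 2n + 1.

Base case: w[1] = 4, and 1^2 + 2·1 + 1 = 4.
Assume w[r] = r^2 + 2r + 1.
Then w[r+1] = w[r] + (2r + 3) = (r^2 + 2r + 1) + (2r + 3) = r^2 + 4r + 4,
and (r+1)^2 + 2·(r+1) + 1 = r^2 + 4r + 4.
By induction, w[n] = n^2 + 2n + 1 for all n ≥ 1.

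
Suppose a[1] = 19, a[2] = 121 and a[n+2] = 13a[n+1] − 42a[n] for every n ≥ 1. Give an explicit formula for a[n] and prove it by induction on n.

Claim: a[n] = 7^n + 2·6^n.

Base cases: a[1] = 19 and 7^1 + 2·6^1 = 19; a[2] = 121 and 7^2 + 2·6^2 = 121.
Assume a[j] = 7^j + 2·6^j for all 1 ≤ j ≤ k, where k ≥ 2.
Then a[k+1] = 13a[k] − 42a[k−1] = 13·(7^k + 2·6^k) − 42·(7^{k−1} + 2·6^{k−1}) = (13·7 − 42)7^{k−1} + 2·(13·6 − 42)6^{k−1} = 49·7^{k−1} + 72·6^{k−1} = 7^{k+1} + 2·6^{k+1}.
By strong induction, a[n] = 7^n + 2·6^n for all n ≥ 1.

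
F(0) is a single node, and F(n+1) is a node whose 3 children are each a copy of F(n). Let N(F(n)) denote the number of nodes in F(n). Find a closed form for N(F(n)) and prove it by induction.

Claim: N(F(n)) = (3^{n+1} − 1)/2.

Base case: N(F(0)) = 1, and (3^{0+1} − 1)/2 = 1.
Assume N(F(r)) = (3^{r+1} − 1)/2.
Then N(F(r+1)) = 1 + 3N(F(r)) = 1 + 3·(3^{r+1} − 1)/2 = 1 + (3^{r+2} − 3)/2 = (2 + 3^{r+2} − 3)/2 = (3^{r+2} − 1)/2.
This completes the inductive step, so N(F(n)) = (3^{n+1} − 1)/2 for all n ≥ 0.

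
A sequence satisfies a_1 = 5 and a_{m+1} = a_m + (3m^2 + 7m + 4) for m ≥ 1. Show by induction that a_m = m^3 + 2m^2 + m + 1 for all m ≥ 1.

Base case: a_1 = 5, and 1^3 + 2·1^2 + 1 + 1 = 5.
Assume a_j = j^3 + 2j^2 + j + 1.
Then a_{j+1} = a_j + (3j^2 + 7j + 4) = (j^3 + 2j^2 + j + 1) + (3j^2 + 7j + 4) = j^3 + 5j^2 + 8j + 5,
and (j+1)^3 + 2·(j+1)^2 + (j+1) + 1 = j^3 + 5j^2 + 8j + 5.
This completes the inductive step, so a_m = m^3 + 2m^2 + m + 1 for all m ≥ 1.

a_m = m^3 + 2m^2 + m + 1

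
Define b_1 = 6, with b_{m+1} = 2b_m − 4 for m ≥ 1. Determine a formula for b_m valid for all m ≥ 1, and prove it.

Claim: b_m = 2^m + 4.

Base case: b_1 = 6, and 2^1 + 4 = 2 + 4 = 6.
Assume b_r = 2^r + 4 for some r ≥ 1.
Then b_{r+1} = 2b_r − 4 = 2·(2^r + 4) − 4 = 2^{r+1} + 8 − 4 = 2^{r+1} + 4.
By induction, b_m = 2^m + 4 for all m ≥ 1.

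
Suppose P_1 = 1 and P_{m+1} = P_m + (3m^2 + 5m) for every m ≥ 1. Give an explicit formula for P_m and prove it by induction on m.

Claim: P_m = m^3 + m^2 − 2m + 1.

Base case: P_1 = 1, and 1^3 + 1^2 − 2·1 + 1 = 1.
Assume P_j = j^3 + j^2 − 2j + 1.
Then P_{j+1} = P_j + (3j^2 + 5j) = (j^3 + j^2 − 2j + 1) + (3j^2 + 5j) = j^3 + 4j^2 + 3j + 1,
and (j+1)^3 + (j+1)^2 − 2·(j+1) + 1 = j^3 + 4j^2 + 3j + 1.
By induction, P_m = m^3 + m^2 − 2m + 1 for all m ≥ 1.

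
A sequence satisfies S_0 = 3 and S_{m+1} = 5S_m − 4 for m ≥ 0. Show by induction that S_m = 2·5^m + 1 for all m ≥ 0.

Base case: S_0 = 3, and 2·5^0 + 1 = 2 + 1 = 3.
Assume S_r = 2·5^r + 1 for some r ≥ 0.
Then S_{r+1} = 5S_r − 4 = 5·(2·5^r + 1) − 4 = 10·5^r + 5 − 4 = 2·5^{r+1} + 1.
So the formula holds for r+1, and by induction S_m = 2·5^m + 1 for all m ≥ 0.

S_m = 2·5^m + 1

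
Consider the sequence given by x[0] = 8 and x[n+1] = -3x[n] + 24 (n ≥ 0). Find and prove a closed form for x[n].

Claim: x[n] = 2·(-3)^n + 6.

Base case: x[0] = 8, and 2·(-3)^0 + 6 = 2 + 6 = 8.
Assume x[j] = 2·(-3)^j + 6 for some j ≥ 0.
Then x[j+1] = -3x[j] + 24 = -3·(2·(-3)^j + 6) + 24 = -6·(-3)^j − 18 + 24 = 2·(-3)^{j+1} + 6.
By induction, x[n] = 2·(-3)^n + 6 for all n ≥ 0.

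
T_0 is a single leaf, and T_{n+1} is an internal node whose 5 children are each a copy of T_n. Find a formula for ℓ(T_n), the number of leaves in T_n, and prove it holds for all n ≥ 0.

Claim: ℓ(T_n) = 5^n.

Base case: ℓ(T_0) = 1, and 5^0 = 1.
Assume ℓ(T_m) = 5^m.
Then ℓ(T_{m+1}) = 5·ℓ(T_m) = 5·5^m = 5^{m+1}.
By induction, ℓ(T_n) = 5^n for all n ≥ 0.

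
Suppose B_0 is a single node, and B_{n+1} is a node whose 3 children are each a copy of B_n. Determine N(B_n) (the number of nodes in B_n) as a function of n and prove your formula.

Claim: N(B_n) = (3^{n+1} − 1)/2.

Base case: N(B_0) = 1, and (3^{0+1} − 1)/2 = 1.
Assume N(B_m) = (3^{m+1} − 1)/2.
Then N(B_{m+1}) = 1 + 3N(B_m) = 1 + 3·(3^{m+1} − 1)/2 = 1 + (3^{m+2} − 3)/2 = (2 + 3^{m+2} − 3)/2 = (3^{m+2} − 1)/2.
So the formula holds for m+1, and by induction N(B_n) = (3^{n+1} − 1)/2 for all n ≥ 0.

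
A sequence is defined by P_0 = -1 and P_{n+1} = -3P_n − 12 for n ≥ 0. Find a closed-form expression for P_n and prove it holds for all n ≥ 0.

Claim: P_n = 2·(-3)^n − 3.

Base case: P_0 = -1, and 2·(-3)^0 − 3 = 2 − 3 = -1.
Assume P_r = 2·(-3)^r − 3 for some r ≥ 0.
Then P_{r+1} = -3P_r − 12 = -3·(2·(-3)^r − 3) − 12 = -6·(-3)^r + 9 − 12 = 2·(-3)^{r+1} − 3.
Hence P_n = 2·(-3)^n − 3 for every n ≥ 0, by induction.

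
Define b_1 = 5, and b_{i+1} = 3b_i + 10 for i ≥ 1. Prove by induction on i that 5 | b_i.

Base case: b_1 = 5 = 5·1, so 5 | b_1.
Assume 5 | b_j, so b_j = 5t for some integer t.
Then b_{j+1} = 3b_j + 10 = 3·(5t) + 10 = 5(3t + 2), so 5 | b_{j+1}.
Hence 5 | b_i for every i ≥ 1, by induction.

5 | b_i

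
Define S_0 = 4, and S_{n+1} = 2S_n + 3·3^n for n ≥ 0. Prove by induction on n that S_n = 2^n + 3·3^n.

Base case: S_0 = 4, and 2^0 + 3·3^0 = 1 + 3 = 4.
Assume S_k = 2^k + 3·3^k for some k ≥ 0.
Then S_{k+1} = 2S_k + 3·3^k = 2·(2^k + 3·3^k) + 3·3^k = 2^{k+1} + 6·3^k + 3·3^k = 2^{k+1} + 9·3^k = 2^{k+1} + 3·3^{k+1}.
By induction, S_n = 2^n + 3·3^n for all n ≥ 0.

S_n = 2^n + 3·3^n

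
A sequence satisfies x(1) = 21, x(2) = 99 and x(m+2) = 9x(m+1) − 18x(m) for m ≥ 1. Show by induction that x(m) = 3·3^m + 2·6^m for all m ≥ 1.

Base cases: x(1) = 21 and 3·3^1 + 2·6^1 = 21; x(2) = 99 and 3·3^2 + 2·6^2 = 99.
Assume x(i) = 3·3^i + 2·6^i for all 1 ≤ i ≤ j, where j ≥ 2.
Then x(j+1) = 9x(j) − 18x(j−1) = 9·(3·3^j + 2·6^j) − 18·(3·3^{j−1} + 2·6^{j−1}) = 3·(9·3 − 18)3^{j−1} + 2·(9·6 − 18)6^{j−1} = 27·3^{j−1} + 72·6^{j−1} = 3·3^{j+1} + 2·6^{j+1}.
This completes the inductive step, so x(m) = 3·3^m + 2·6^m for all m ≥ 1.

x(m) = 3·3^m + 2·6^m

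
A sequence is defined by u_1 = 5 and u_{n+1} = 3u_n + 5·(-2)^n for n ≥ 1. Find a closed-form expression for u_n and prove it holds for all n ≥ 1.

Claim: u_n = 3^n − (-2)^n.

Base case: u_1 = 5, and 3^1 − (-2)^1 = 3 + 2 = 5.
Assume u_k = 3^k − (-2)^k for some k ≥ 1.
Then u_{k+1} = 3u_k + 5·(-2)^k = 3·(3^k − (-2)^k) + 5·(-2)^k = 3^{k+1} − 3·(-2)^k + 5·(-2)^k = 3^{k+1} + 2·(-2)^k = 3^{k+1} − (-2)^{k+1}.
So the formula holds for k+1, and by induction u_n = 3^n − (-2)^n for all n ≥ 1.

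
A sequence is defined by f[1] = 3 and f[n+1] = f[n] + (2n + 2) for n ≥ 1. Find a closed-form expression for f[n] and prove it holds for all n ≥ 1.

Claim: f[n] = n^2 + n + 1.

Base case: f[1] = 3, and 1^2 + 1 + 1 = 3.
Assume f[m] = m^2 + m + 1.
Then f[m+1] = f[m] + (2m + 2) = (m^2 + m + 1) + (2m + 2) = m^2 + 3m + 3,
and (m+1)^2 + (m+1) + 1 = m^2 + 3m + 3.
By induction, f[n] = n^2 + n + 1 for all n ≥ 1.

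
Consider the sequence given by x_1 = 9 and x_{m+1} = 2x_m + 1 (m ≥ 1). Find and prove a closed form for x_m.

Claim: x_m = 5·2^m − 1.

Base case: x_1 = 9, and 5·2^1 − 1 = 10 − 1 = 9.
Assume x_r = 5·2^r − 1 for some r ≥ 1.
Then x_{r+1} = 2x_r + 1 = 2·(5·2^r − 1) + 1 = 10·2^r − 2 + 1 = 5·2^{r+1} − 1.
By induction, x_m = 5·2^m − 1 for all m ≥ 1.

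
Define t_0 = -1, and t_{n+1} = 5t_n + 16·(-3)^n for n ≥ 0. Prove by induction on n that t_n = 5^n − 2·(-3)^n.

Base case: t_0 = -1, and 5^0 − 2·(-3)^0 = 1 − 2 = -1.
Assume t_r = 5^r − 2·(-3)^r for some r ≥ 0.
Then t_{r+1} = 5t_r + 16·(-3)^r = 5·(5^r − 2·(-3)^r) + 16·(-3)^r = 5^{r+1} − 10·(-3)^r + 16·(-3)^r = 5^{r+1} + 6·(-3)^r = 5^{r+1} − 2·(-3)^{r+1}.
By induction, t_n = 5^n − 2·(-3)^n for all n ≥ 0.

t_n = 5^n − 2·(-3)^n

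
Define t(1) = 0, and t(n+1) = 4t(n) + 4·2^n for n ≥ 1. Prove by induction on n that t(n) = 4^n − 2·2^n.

Base case: t(1) = 0, and 4^1 − 2·2^1 = 4 − 4 = 0.
Assume t(k) = 4^k − 2·2^k for some k ≥ 1.
Then t(k+1) = 4t(k) + 4·2^k = 4·(4^k − 2·2^k) + 4·2^k = 4^{k+1} − 8·2^k + 4·2^k = 4^{k+1} − 4·2^k = 4^{k+1} − 2·2^{k+1}.
So the formula holds for k+1, and by induction t(n) = 4^n − 2·2^n for all n ≥ 1.

t(n) = 4^n − 2·2^n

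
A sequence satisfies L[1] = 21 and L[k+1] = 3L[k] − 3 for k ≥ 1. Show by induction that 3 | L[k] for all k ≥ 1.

Base case: L[1] = 21 = 3·7, so 3 | L[1].
Assume 3 | L[j], so L[j] = 3t for some integer t.
Then L[j+1] = 3L[j] − 3 = 3·(3t) − 3 = 3(3t − 1), so 3 | L[j+1].
This completes the inductive step, so 3 | L[k] for all k ≥ 1.

3 | L[k]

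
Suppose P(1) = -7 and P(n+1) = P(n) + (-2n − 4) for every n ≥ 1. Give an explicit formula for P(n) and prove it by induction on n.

Claim: P(n) = -n^2 − 3n − 3.

Base case: P(1) = -7, and -1^2 − 3·1 − 3 = -7.
Assume P(m) = -m^2 − 3m − 3.
Then P(m+1) = P(m) + (-2m − 4) = (-m^2 − 3m − 3) + (-2m − 4) = -m^2 − 5m − 7,
and -(m+1)^2 − 3·(m+1) − 3 = -m^2 − 5m − 7.
By induction, P(n) = -n^2 − 3n − 3 for all n ≥ 1.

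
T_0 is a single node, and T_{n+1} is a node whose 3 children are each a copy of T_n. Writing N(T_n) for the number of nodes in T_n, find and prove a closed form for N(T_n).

Claim: N(T_n) = (3^{n+1} − 1)/2.

Base case: N(T_0) = 1, and (3^{0+1} − 1)/2 = 1.
Assume N(T_j) = (3^{j+1} − 1)/2.
Then N(T_{j+1}) = 1 + 3N(T_j) = 1 + 3·(3^{j+1} − 1)/2 = 1 + (3^{j+2} − 3)/2 = (2 + 3^{j+2} − 3)/2 = (3^{j+2} − 1)/2.
So the formula holds for j+1, and by induction N(T_n) = (3^{n+1} − 1)/2 for all n ≥ 0.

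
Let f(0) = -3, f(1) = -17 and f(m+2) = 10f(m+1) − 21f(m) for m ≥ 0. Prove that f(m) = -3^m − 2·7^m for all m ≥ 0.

Base cases: f(0) = -3 and -3^0 − 2·7^0 = -3; f(1) = -17 and -3^1 − 2·7^1 = -17.
Assume f(j) = -3^j − 2·7^j for all 0 ≤ j ≤ k, where k ≥ 1.
Then f(k+1) = 10f(k) − 21f(k−1) = 10·(-3^k − 2·7^k) − 21·(-3^{k−1} − 2·7^{k−1}) = -(10·3 − 21)3^{k−1} − 2·(10·7 − 21)7^{k−1} = -9·3^{k−1} − 98·7^{k−1} = -3^{k+1} − 2·7^{k+1}.
So the formula holds for k+1, and by strong induction f(m) = -3^m − 2·7^m for all m ≥ 0.

f(m) = -3^m − 2·7^m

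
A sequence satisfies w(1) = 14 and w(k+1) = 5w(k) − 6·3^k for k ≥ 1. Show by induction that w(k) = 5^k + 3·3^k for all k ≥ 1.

Base case: w(1) = 14, and 5^1 + 3·3^1 = 5 + 9 = 14.
Assume w(j) = 5^j + 3·3^j for some j ≥ 1.
Then w(j+1) = 5w(j) − 6·3^j = 5·(5^j + 3·3^j) − 6·3^j = 5^{j+1} + 15·3^j − 6·3^j = 5^{j+1} + 9·3^j = 5^{j+1} + 3·3^{j+1}.
By induction, w(k) = 5^k + 3·3^k for all k ≥ 1.

w(k) = 5^k + 3·3^k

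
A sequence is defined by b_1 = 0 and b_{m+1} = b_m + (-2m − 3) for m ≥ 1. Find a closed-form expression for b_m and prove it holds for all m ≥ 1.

Claim: b_m = -m^2 − 2m + 3.

Base case: b_1 = 0, and -1^2 − 2·1 + 3 = 0.
Assume b_r = -r^2 − 2r + 3.
Then b_{r+1} = b_r + (-2r − 3) = (-r^2 − 2r + 3) + (-2r − 3) = -r^2 − 4r,
and -(r+1)^2 − 2·(r+1) + 3 = -r^2 − 4r.
By induction, b_m = -m^2 − 2m + 3 for all m ≥ 1.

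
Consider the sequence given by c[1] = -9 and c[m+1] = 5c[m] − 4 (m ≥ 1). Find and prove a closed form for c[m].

Claim: c[m] = -2·5^m + 1.

Base case: c[1] = -9, and -2·5^1 + 1 = -10 + 1 = -9.
Assume c[r] = -2·5^r + 1 for some r ≥ 1.
Then c[r+1] = 5c[r] − 4 = 5·(-2·5^r + 1) − 4 = -10·5^r + 5 − 4 = -2·5^{r+1} + 1.
This completes the inductive step, so c[m] = -2·5^m + 1 for all m ≥ 1.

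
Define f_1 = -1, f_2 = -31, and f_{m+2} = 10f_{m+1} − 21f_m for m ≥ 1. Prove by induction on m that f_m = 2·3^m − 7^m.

Base cases: f_1 = -1 and 2·3^1 − 7^1 = -1; f_2 = -31 and 2·3^2 − 7^2 = -31.
Assume f_i = 2·3^i − 7^i for all 1 ≤ i ≤ j, where j ≥ 2.
Then f_{j+1} = 10f_j − 21f_{j−1} = 10·(2·3^j − 7^j) − 21·(2·3^{j−1} − 7^{j−1}) = 2·(10·3 − 21)3^{j−1} − (10·7 − 21)7^{j−1} = 18·3^{j−1} − 49·7^{j−1} = 2·3^{j+1} − 7^{j+1}.
Hence f_m = 2·3^m − 7^m for every m ≥ 1, by strong induction.

f_m = 2·3^m − 7^m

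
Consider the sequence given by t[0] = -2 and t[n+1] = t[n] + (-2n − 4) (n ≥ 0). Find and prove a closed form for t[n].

Claim: t[n] = -n^2 − 3n − 2.

Base case: t[0] = -2, and -0^2 − 3·0 − 2 = -2.
Assume t[m] = -m^2 − 3m − 2.
Then t[m+1] = t[m] + (-2m − 4) = (-m^2 − 3m − 2) + (-2m − 4) = -m^2 − 5m − 6,
and -(m+1)^2 − 3·(m+1) − 2 = -m^2 − 5m − 6.
By induction, t[n] = -n^2 − 3n − 2 for all n ≥ 0.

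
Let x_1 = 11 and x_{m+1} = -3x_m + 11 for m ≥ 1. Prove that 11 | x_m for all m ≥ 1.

Base case: x_1 = 11 = 11·1, so 11 | x_1.
Assume 11 | x_j, so x_j = 11t for some integer t.
Then x_{j+1} = -3x_j + 11 = -3·(11t) + 11 = 11(-3t + 1), so 11 | x_{j+1}.
By induction, 11 | x_m for all m ≥ 1.

11 | x_m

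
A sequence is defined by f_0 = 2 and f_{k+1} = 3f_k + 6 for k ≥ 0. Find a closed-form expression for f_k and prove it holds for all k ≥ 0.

Claim: f_k = 5·3^k − 3.

Base case: f_0 = 2, and 5·3^0 − 3 = 5 − 3 = 2.
Assume f_m = 5·3^m − 3 for some m ≥ 0.
Then f_{m+1} = 3f_m + 6 = 3·(5·3^m − 3) + 6 = 15·3^m − 9 + 6 = 5·3^{m+1} − 3.
This completes the inductive step, so f_k = 5·3^k − 3 for all k ≥ 0.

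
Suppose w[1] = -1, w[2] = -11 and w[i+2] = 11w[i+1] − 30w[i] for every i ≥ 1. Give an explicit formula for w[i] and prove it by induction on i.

Claim: w[i] = 5^i − 6^i.

Base cases: w[1] = -1 and 5^1 − 6^1 = -1; w[2] = -11 and 5^2 − 6^2 = -11.
Assume w[j] = 5^j − 6^j for all 1 ≤ j ≤ k, where k ≥ 2.
Then w[k+1] = 11w[k] − 30w[k−1] = 11·(5^k − 6^k) − 30·(5^{k−1} − 6^{k−1}) = (11·5 − 30)5^{k−1} − (11·6 − 30)6^{k−1} = 25·5^{k−1} − 36·6^{k−1} = 5^{k+1} − 6^{k+1}.
By strong induction, w[i] = 5^i − 6^i for all i ≥ 1.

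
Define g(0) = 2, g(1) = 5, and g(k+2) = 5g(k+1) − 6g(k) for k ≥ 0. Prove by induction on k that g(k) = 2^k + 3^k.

Base cases: g(0) = 2 and 2^0 + 3^0 = 2; g(1) = 5 and 2^1 + 3^1 = 5.
Assume g(i) = 2^i + 3^i for all 0 ≤ i ≤ j, where j ≥ 1.
Then g(j+1) = 5g(j) − 6g(j−1) = 5·(2^j + 3^j) − 6·(2^{j−1} + 3^{j−1}) = (5·2 − 6)2^{j−1} + (5·3 − 6)3^{j−1} = 4·2^{j−1} + 9·3^{j−1} = 2^{j+1} + 3^{j+1}.
Hence g(k) = 2^k + 3^k for every k ≥ 0, by strong induction.

g(k) = 2^k + 3^k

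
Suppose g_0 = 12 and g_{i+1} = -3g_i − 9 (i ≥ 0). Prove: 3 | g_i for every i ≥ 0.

Base case: g_0 = 12 = 3·4, so 3 | g_0.
Assume 3 | g_j, so g_j = 3t for some integer t.
Then g_{j+1} = -3g_j − 9 = -3·(3t) − 9 = 3(-3t − 3), so 3 | g_{j+1}.
So the property holds for j+1, and by induction 3 | g_i for all i ≥ 0.

3 | g_i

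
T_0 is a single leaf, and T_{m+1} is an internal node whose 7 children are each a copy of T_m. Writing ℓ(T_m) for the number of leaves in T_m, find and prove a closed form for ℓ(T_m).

Claim: ℓ(T_m) = 7^m.

Base case: ℓ(T_0) = 1, and 7^0 = 1.
Assume ℓ(T_r) = 7^r.
Then ℓ(T_{r+1}) = 7·ℓ(T_r) = 7·7^r = 7^{r+1}.
Hence ℓ(T_m) = 7^m for every m ≥ 0, by induction.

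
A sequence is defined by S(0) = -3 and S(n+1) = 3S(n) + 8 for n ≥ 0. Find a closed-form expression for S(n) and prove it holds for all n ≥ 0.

Claim: S(n) = 3^n − 4.

Base case: S(0) = -3, and 3^0 − 4 = 1 − 4 = -3.
Assume S(m) = 3^m − 4 for some m ≥ 0.
Then S(m+1) = 3S(m) + 8 = 3·(3^m − 4) + 8 = 3^{m+1} − 12 + 8 = 3^{m+1} − 4.
So the formula holds for m+1, and by induction S(n) = 3^n − 4 for all n ≥ 0.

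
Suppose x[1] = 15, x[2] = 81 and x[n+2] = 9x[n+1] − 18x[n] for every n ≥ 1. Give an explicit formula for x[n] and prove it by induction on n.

Claim: x[n] = 3^n + 2·6^n.

Base cases: x[1] = 15 and 3^1 + 2·6^1 = 15; x[2] = 81 and 3^2 + 2·6^2 = 81.
Assume x[i] = 3^i + 2·6^i for all 1 ≤ i ≤ j, where j ≥ 2.
Then x[j+1] = 9x[j] − 18x[j−1] = 9·(3^j + 2·6^j) − 18·(3^{j−1} + 2·6^{j−1}) = (9·3 − 18)3^{j−1} + 2·(9·6 − 18)6^{j−1} = 9·3^{j−1} + 72·6^{j−1} = 3^{j+1} + 2·6^{j+1}.
This completes the inductive step, so x[n] = 3^n + 2·6^n for all n ≥ 1.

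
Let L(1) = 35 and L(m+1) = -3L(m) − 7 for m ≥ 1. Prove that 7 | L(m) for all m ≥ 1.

Base case: L(1) = 35 = 7·5, so 7 | L(1).
Assume 7 | L(r), so L(r) = 7t for some integer t.
Then L(r+1) = -3L(r) − 7 = -3·(7t) − 7 = 7(-3t − 1), so 7 | L(r+1).
By induction, 7 | L(m) for all m ≥ 1.

7 | L(m)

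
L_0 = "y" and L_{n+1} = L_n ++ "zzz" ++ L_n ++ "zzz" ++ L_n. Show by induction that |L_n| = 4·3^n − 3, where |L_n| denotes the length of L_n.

Base case: |L_0| = 1, and 4·3^0 − 3 = 1.
Assume |L_m| = 4·3^m − 3.
Then |L_{m+1}| = 3|L_m| + 6 = 3(4·3^m − 3) + 6 = 4·3^{m+1} − 9 + 6 = 4·3^{m+1} − 3.
So the formula holds for m+1, and by induction |L_n| = 4·3^n − 3 for all n ≥ 0.

|L_n| = 4·3^n − 3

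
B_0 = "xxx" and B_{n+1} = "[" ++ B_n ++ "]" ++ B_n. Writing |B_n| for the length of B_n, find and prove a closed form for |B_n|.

Claim: |B_n| = 5·2^n − 2.

Base case: |B_0| = 3, and 5·2^0 − 2 = 3.
Assume |B_j| = 5·2^j − 2.
Then |B_{j+1}| = 1 + |B_j| + 1 + |B_j| = 2|B_j| + 2 = 2(5·2^j − 2) + 2 = 5·2^{j+1} − 4 + 2 = 5·2^{j+1} − 2.
By induction, |B_n| = 5·2^n − 2 for all n ≥ 0.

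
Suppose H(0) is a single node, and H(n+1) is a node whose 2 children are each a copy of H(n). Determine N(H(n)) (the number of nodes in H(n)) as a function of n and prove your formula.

Claim: N(H(n)) = 2^{n+1} − 1.

Base case: N(H(0)) = 1, and 2^{0+1} − 1 = 1.
Assume N(H(j)) = 2^{j+1} − 1.
Then N(H(j+1)) = 1 + 2N(H(j)) = 1 + 2(2^{j+1} − 1) = 2^{j+2} − 2 + 1 = 2^{j+2} − 1.
By induction, N(H(n)) = 2^{n+1} − 1 for all n ≥ 0.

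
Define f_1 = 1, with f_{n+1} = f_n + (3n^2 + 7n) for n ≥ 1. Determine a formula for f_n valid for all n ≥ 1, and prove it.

Claim: f_n = n^3 + 2n^2 − 3n + 1.

Base case: f_1 = 1, and 1^3 + 2·1^2 − 3·1 + 1 = 1.
Assume f_r = r^3 + 2r^2 − 3r + 1.
Then f_{r+1} = f_r + (3r^2 + 7r) = (r^3 + 2r^2 − 3r + 1) + (3r^2 + 7r) = r^3 + 5r^2 + 4r + 1,
and (r+1)^3 + 2·(r+1)^2 − 3·(r+1) + 1 = r^3 + 5r^2 + 4r + 1.
By induction, f_n = n^3 + 2n^2 − 3n + 1 for all n ≥ 1.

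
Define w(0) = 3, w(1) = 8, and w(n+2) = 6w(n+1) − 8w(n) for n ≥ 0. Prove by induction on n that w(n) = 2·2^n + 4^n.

Base cases: w(0) = 3 and 2·2^0 + 4^0 = 3; w(1) = 8 and 2·2^1 + 4^1 = 8.
Assume w(i) = 2·2^i + 4^i for all 0 ≤ i ≤ j, where j ≥ 1.
Then w(j+1) = 6w(j) − 8w(j−1) = 6·(2·2^j + 4^j) − 8·(2·2^{j−1} + 4^{j−1}) = 2·(6·2 − 8)2^{j−1} + (6·4 − 8)4^{j−1} = 8·2^{j−1} + 16·4^{j−1} = 2·2^{j+1} + 4^{j+1}.
Hence w(n) = 2·2^n + 4^n for every n ≥ 0, by strong induction.

w(n) = 2·2^n + 4^n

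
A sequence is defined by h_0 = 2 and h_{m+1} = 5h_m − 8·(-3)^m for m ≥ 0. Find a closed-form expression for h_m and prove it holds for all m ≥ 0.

Claim: h_m = 5^m + (-3)^m.

Base case: h_0 = 2, and 5^0 + (-3)^0 = 1 + 1 = 2.
Assume h_k = 5^k + (-3)^k for some k ≥ 0.
Then h_{k+1} = 5h_k − 8·(-3)^k = 5·(5^k + (-3)^k) − 8·(-3)^k = 5^{k+1} + 5·(-3)^k − 8·(-3)^k = 5^{k+1} − 3·(-3)^k = 5^{k+1} + (-3)^{k+1}.
So the formula holds for k+1, and by induction h_m = 5^m + (-3)^m for all m ≥ 0.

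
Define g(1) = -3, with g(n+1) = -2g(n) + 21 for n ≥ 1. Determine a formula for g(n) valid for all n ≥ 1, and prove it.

Claim: g(n) = 5·(-2)^n + 7.

Base case: g(1) = -3, and 5·(-2)^1 + 7 = -10 + 7 = -3.
Assume g(m) = 5·(-2)^m + 7 for some m ≥ 1.
Then g(m+1) = -2g(m) + 21 = -2·(5·(-2)^m + 7) + 21 = -10·(-2)^m − 14 + 21 = 5·(-2)^{m+1} + 7.
Hence g(n) = 5·(-2)^n + 7 for every n ≥ 1, by induction.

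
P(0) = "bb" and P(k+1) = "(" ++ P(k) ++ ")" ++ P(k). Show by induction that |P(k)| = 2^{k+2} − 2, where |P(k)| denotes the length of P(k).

Base case: |P(0)| = 2, and 2^{0+2} − 2 = 2.
Assume |P(j)| = 2^{j+2} − 2.
Then |P(j+1)| = 1 + |P(j)| + 1 + |P(j)| = 2|P(j)| + 2 = 2(2^{j+2} − 2) + 2 = 2^{j+3} − 4 + 2 = 2^{j+3} − 2.
Hence |P(k)| = 2^{k+2} − 2 for every k ≥ 0, by induction.

|P(k)| = 2^{k+2} − 2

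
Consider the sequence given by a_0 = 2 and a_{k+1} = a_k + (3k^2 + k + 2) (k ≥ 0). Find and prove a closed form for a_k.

Claim: a_k = k^3 − k^2 + 2k + 2.

Base case: a_0 = 2, and 0^3 − 0^2 + 2·0 + 2 = 2.
Assume a_m = m^3 − m^2 + 2m + 2.
Then a_{m+1} = a_m + (3m^2 + m + 2) = (m^3 − m^2 + 2m + 2) + (3m^2 + m + 2) = m^3 + 2m^2 + 3m + 4,
and (m+1)^3 − (m+1)^2 + 2·(m+1) + 2 = m^3 + 2m^2 + 3m + 4.
By induction, a_k = k^3 − k^2 + 2k + 2 for all k ≥ 0.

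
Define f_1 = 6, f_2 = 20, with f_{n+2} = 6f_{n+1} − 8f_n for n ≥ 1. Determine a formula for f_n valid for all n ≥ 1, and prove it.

Claim: f_n = 2^n + 4^n.

Base cases: f_1 = 6 and 2^1 + 4^1 = 6; f_2 = 20 and 2^2 + 4^2 = 20.
Assume f_j = 2^j + 4^j for all 1 ≤ j ≤ m, where m ≥ 2.
Then f_{m+1} = 6f_m − 8f_{m−1} = 6·(2^m + 4^m) − 8·(2^{m−1} + 4^{m−1}) = (6·2 − 8)2^{m−1} + (6·4 − 8)4^{m−1} = 4·2^{m−1} + 16·4^{m−1} = 2^{m+1} + 4^{m+1}.
This completes the inductive step, so f_n = 2^n + 4^n for all n ≥ 1.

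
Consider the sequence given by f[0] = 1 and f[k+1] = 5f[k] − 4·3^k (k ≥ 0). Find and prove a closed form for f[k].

Claim: f[k] = -5^k + 2·3^k.

Base case: f[0] = 1, and -5^0 + 2·3^0 = -1 + 2 = 1.
Assume f[j] = -5^j + 2·3^j for some j ≥ 0.
Then f[j+1] = 5f[j] − 4·3^j = 5·(-5^j + 2·3^j) − 4·3^j = -5^{j+1} + 10·3^j − 4·3^j = -5^{j+1} + 6·3^j = -5^{j+1} + 2·3^{j+1}.
This completes the inductive step, so f[k] = -5^k + 2·3^k for all k ≥ 0.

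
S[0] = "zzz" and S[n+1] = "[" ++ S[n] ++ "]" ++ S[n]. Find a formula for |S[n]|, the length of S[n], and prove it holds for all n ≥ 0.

Claim: |S[n]| = 5·2^n − 2.

Base case: |S[0]| = 3, and 5·2^0 − 2 = 3.
Assume |S[r]| = 5·2^r − 2.
Then |S[r+1]| = 1 + |S[r]| + 1 + |S[r]| = 2|S[r]| + 2 = 2(5·2^r − 2) + 2 = 5·2^{r+1} − 4 + 2 = 5·2^{r+1} − 2.
Hence |S[n]| = 5·2^n − 2 for every n ≥ 0, by induction.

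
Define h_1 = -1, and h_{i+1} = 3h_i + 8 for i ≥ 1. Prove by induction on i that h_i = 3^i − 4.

Base case: h_1 = -1, and 3^1 − 4 = 3 − 4 = -1.
Assume h_k = 3^k − 4 for some k ≥ 1.
Then h_{k+1} = 3h_k + 8 = 3·(3^k − 4) + 8 = 3^{k+1} − 12 + 8 = 3^{k+1} − 4.
By induction, h_i = 3^i − 4 for all i ≥ 1.

h_i = 3^i − 4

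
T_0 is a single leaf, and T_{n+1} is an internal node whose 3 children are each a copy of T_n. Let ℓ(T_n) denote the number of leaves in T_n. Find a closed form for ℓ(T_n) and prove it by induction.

Claim: ℓ(T_n) = 3^n.

Base case: ℓ(T_0) = 1, and 3^0 = 1.
Assume ℓ(T_k) = 3^k.
Then ℓ(T_{k+1}) = 3·ℓ(T_k) = 3·3^k = 3^{k+1}.
Hence ℓ(T_n) = 3^n for every n ≥ 0, by induction.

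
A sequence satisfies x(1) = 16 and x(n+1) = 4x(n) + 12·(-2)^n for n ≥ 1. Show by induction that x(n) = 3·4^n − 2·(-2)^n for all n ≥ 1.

Base case: x(1) = 16, and 3·4^1 − 2·(-2)^1 = 12 + 4 = 16.
Assume x(k) = 3·4^k − 2·(-2)^k for some k ≥ 1.
Then x(k+1) = 4x(k) + 12·(-2)^k = 4·(3·4^k − 2·(-2)^k) + 12·(-2)^k = 3·4^{k+1} − 8·(-2)^k + 12·(-2)^k = 3·4^{k+1} + 4·(-2)^k = 3·4^{k+1} − 2·(-2)^{k+1}.
This completes the inductive step, so x(n) = 3·4^n − 2·(-2)^n for all n ≥ 1.

x(n) = 3·4^n − 2·(-2)^n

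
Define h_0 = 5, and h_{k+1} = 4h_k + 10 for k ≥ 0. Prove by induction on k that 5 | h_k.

Base case: h_0 = 5 = 5·1, so 5 | h_0.
Assume 5 | h_m, so h_m = 5t for some integer t.
Then h_{m+1} = 4h_m + 10 = 4·(5t) + 10 = 5(4t + 2), so 5 | h_{m+1}.
Hence 5 | h_k for every k ≥ 0, by induction.

5 | h_k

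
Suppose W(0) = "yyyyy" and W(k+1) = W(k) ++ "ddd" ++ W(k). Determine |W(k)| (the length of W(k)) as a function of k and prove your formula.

Claim: |W(k)| = 2^{k+3} − 3.

Base case: |W(0)| = 5, and 2^{0+3} − 3 = 5.
Assume |W(j)| = 2^{j+3} − 3.
Then |W(j+1)| = |W(j)| + 3 + |W(j)| = 2|W(j)| + 3 = 2(2^{j+3} − 3) + 3 = 2^{j+1+3} − 6 + 3 = 2^{j+1+3} − 3.
So the formula holds for j+1, and by induction |W(k)| = 2^{k+3} − 3 for all k ≥ 0.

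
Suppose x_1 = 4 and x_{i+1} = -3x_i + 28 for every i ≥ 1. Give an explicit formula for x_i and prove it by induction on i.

Claim: x_i = (-3)^i + 7.

Base case: x_1 = 4, and (-3)^1 + 7 = -3 + 7 = 4.
Assume x_j = (-3)^j + 7 for some j ≥ 1.
Then x_{j+1} = -3x_j + 28 = -3·((-3)^j + 7) + 28 = -3·(-3)^j − 21 + 28 = (-3)^{j+1} + 7.
Hence x_i = (-3)^i + 7 for every i ≥ 1, by induction.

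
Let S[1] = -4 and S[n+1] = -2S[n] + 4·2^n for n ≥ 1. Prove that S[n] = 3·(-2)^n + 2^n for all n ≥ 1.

Base case: S[1] = -4, and 3·(-2)^1 + 2^1 = -6 + 2 = -4.
Assume S[m] = 3·(-2)^m + 2^m for some m ≥ 1.
Then S[m+1] = -2S[m] + 4·2^m = -2·(3·(-2)^m + 2^m) + 4·2^m = 3·(-2)^{m+1} − 2·2^m + 4·2^m = 3·(-2)^{m+1} + 2·2^m = 3·(-2)^{m+1} + 2^{m+1}.
By induction, S[n] = 3·(-2)^n + 2^n for all n ≥ 1.

S[n] = 3·(-2)^n + 2^n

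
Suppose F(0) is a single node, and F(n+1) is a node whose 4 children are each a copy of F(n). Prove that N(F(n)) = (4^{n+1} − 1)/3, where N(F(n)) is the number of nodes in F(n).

Base case: N(F(0)) = 1, and (4^{0+1} − 1)/3 = 1.
Assume N(F(r)) = (4^{r+1} − 1)/3.
Then N(F(r+1)) = 1 + 4N(F(r)) = 1 + 4·(4^{r+1} − 1)/3 = 1 + (4^{r+2} − 4)/3 = (3 + 4^{r+2} − 4)/3 = (4^{r+2} − 1)/3.
So the formula holds for r+1, and by induction N(F(n)) = (4^{n+1} − 1)/3 for all n ≥ 0.

N(F(n)) = (4^{n+1} − 1)/3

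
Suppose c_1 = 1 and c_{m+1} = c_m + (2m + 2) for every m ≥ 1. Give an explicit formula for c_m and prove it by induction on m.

Claim: c_m = m^2 + m − 1.

Base case: c_1 = 1, and 1^2 + 1 − 1 = 1.
Assume c_k = k^2 + k − 1.
Then c_{k+1} = c_k + (2k + 2) = (k^2 + k − 1) + (2k + 2) = k^2 + 3k + 1,
and (k+1)^2 + (k+1) − 1 = k^2 + 3k + 1.
This completes the inductive step, so c_m = m^2 + m − 1 for all m ≥ 1.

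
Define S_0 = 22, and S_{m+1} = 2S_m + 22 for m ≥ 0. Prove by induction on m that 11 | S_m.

Base case: S_0 = 22 = 11·2, so 11 | S_0.
Assume 11 | S_k, so S_k = 11t for some integer t.
Then S_{k+1} = 2S_k + 22 = 2·(11t) + 22 = 11(2t + 2), so 11 | S_{k+1}.
Hence 11 | S_m for every m ≥ 0, by induction.

11 | S_m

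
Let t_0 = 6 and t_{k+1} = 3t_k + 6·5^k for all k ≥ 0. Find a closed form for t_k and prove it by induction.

Claim: t_k = 3·3^k + 3·5^k.

Base case: t_0 = 6, and 3·3^0 + 3·5^0 = 3 + 3 = 6.
Assume t_r = 3·3^r + 3·5^r for some r ≥ 0.
Then t_{r+1} = 3t_r + 6·5^r = 3·(3·3^r + 3·5^r) + 6·5^r = 3·3^{r+1} + 9·5^r + 6·5^r = 3·3^{r+1} + 15·5^r = 3·3^{r+1} + 3·5^{r+1}.
So the formula holds for r+1, and by induction t_k = 3·3^k + 3·5^k for all k ≥ 0.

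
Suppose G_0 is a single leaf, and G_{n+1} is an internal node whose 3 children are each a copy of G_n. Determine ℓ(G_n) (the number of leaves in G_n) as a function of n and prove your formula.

Claim: ℓ(G_n) = 3^n.

Base case: ℓ(G_0) = 1, and 3^0 = 1.
Assume ℓ(G_m) = 3^m.
Then ℓ(G_{m+1}) = 3·ℓ(G_m) = 3·3^m = 3^{m+1}.
This completes the inductive step, so ℓ(G_n) = 3^n for all n ≥ 0.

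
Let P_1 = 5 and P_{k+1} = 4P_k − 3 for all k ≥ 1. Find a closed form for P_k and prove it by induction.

Claim: P_k = 4^k + 1.

Base case: P_1 = 5, and 4^1 + 1 = 4 + 1 = 5.
Assume P_m = 4^m + 1 for some m ≥ 1.
Then P_{m+1} = 4P_m − 3 = 4·(4^m + 1) − 3 = 4^{m+1} + 4 − 3 = 4^{m+1} + 1.
By induction, P_k = 4^k + 1 for all k ≥ 1.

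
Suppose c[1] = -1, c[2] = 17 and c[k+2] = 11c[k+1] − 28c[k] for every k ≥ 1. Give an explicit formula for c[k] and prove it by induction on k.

Claim: c[k] = 7^k − 2·4^k.

Base cases: c[1] = -1 and 7^1 − 2·4^1 = -1; c[2] = 17 and 7^2 − 2·4^2 = 17.
Assume c[i] = 7^i − 2·4^i for all 1 ≤ i ≤ j, where j ≥ 2.
Then c[j+1] = 11c[j] − 28c[j−1] = 11·(7^j − 2·4^j) − 28·(7^{j−1} − 2·4^{j−1}) = (11·7 − 28)7^{j−1} − 2·(11·4 − 28)4^{j−1} = 49·7^{j−1} − 32·4^{j−1} = 7^{j+1} − 2·4^{j+1}.
By strong induction, c[k] = 7^k − 2·4^k for all k ≥ 1.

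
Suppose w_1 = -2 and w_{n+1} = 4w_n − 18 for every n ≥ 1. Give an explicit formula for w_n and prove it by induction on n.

Claim: w_n = -2·4^n + 6.

Base case: w_1 = -2, and -2·4^1 + 6 = -8 + 6 = -2.
Assume w_m = -2·4^m + 6 for some m ≥ 1.
Then w_{m+1} = 4w_m − 18 = 4·(-2·4^m + 6) − 18 = -8·4^m + 24 − 18 = -2·4^{m+1} + 6.
So the formula holds for m+1, and by induction w_n = -2·4^n + 6 for all n ≥ 1.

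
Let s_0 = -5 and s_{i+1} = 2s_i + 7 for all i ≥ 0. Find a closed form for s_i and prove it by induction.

Claim: s_i = 2^{i+1} − 7.

Base case: s_0 = -5, and 2^{0+1} − 7 = 2 − 7 = -5.
Assume s_j = 2^{j+1} − 7 for some j ≥ 0.
Then s_{j+1} = 2s_j + 7 = 2·(2^{j+1} − 7) + 7 = 2^{j+2} − 14 + 7 = 2^{j+2} − 7.
By induction, s_i = 2^{i+1} − 7 for all i ≥ 0.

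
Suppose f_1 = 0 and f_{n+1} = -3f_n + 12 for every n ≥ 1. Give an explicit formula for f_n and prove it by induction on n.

Claim: f_n = (-3)^n + 3.

Base case: f_1 = 0, and (-3)^1 + 3 = -3 + 3 = 0.
Assume f_r = (-3)^r + 3 for some r ≥ 1.
Then f_{r+1} = -3f_r + 12 = -3·((-3)^r + 3) + 12 = -3·(-3)^r − 9 + 12 = (-3)^{r+1} + 3.
By induction, f_n = (-3)^n + 3 for all n ≥ 1.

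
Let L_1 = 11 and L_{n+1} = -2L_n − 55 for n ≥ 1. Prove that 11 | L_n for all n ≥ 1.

Base case: L_1 = 11 = 11·1, so 11 | L_1.
Assume 11 | L_k, so L_k = 11t for some integer t.
Then L_{k+1} = -2L_k − 55 = -2·(11t) − 55 = 11(-2t − 5), so 11 | L_{k+1}.
So the property holds for k+1, and by induction 11 | L_n for all n ≥ 1.

11 | L_n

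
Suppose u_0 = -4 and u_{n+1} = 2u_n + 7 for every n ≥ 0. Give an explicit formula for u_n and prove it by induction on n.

Claim: u_n = 3·2^n − 7.

Base case: u_0 = -4, and 3·2^0 − 7 = 3 − 7 = -4.
Assume u_k = 3·2^k − 7 for some k ≥ 0.
Then u_{k+1} = 2u_k + 7 = 2·(3·2^k − 7) + 7 = 6·2^k − 14 + 7 = 3·2^{k+1} − 7.
So the formula holds for k+1, and by induction u_n = 3·2^n − 7 for all n ≥ 0.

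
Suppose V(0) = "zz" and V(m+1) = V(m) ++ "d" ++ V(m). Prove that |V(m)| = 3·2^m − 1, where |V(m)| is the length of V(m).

Base case: |V(0)| = 2, and 3·2^0 − 1 = 2.
Assume |V(j)| = 3·2^j − 1.
Then |V(j+1)| = |V(j)| + 1 + |V(j)| = 2|V(j)| + 1 = 2(3·2^j − 1) + 1 = 3·2^{j+1} − 2 + 1 = 3·2^{j+1} − 1.
So the formula holds for j+1, and by induction |V(m)| = 3·2^m − 1 for all m ≥ 0.

|V(m)| = 3·2^m − 1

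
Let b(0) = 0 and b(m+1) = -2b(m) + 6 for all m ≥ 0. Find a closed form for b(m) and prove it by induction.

Claim: b(m) = -2·(-2)^m + 2.

Base case: b(0) = 0, and -2·(-2)^0 + 2 = -2 + 2 = 0.
Assume b(j) = -2·(-2)^j + 2 for some j ≥ 0.
Then b(j+1) = -2b(j) + 6 = -2·(-2·(-2)^j + 2) + 6 = 4·(-2)^j − 4 + 6 = -2·(-2)^{j+1} + 2.
Hence b(m) = -2·(-2)^m + 2 for every m ≥ 0, by induction.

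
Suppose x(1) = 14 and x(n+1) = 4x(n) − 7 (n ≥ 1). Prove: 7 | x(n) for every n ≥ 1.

Base case: x(1) = 14 = 7·2, so 7 | x(1).
Assume 7 | x(r), so x(r) = 7t for some integer t.
Then x(r+1) = 4x(r) − 7 = 4·(7t) − 7 = 7(4t − 1), so 7 | x(r+1).
Hence 7 | x(n) for every n ≥ 1, by induction.

7 | x(n)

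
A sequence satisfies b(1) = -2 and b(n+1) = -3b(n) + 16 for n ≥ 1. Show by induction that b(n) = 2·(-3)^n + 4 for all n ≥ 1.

Base case: b(1) = -2, and 2·(-3)^1 + 4 = -6 + 4 = -2.
Assume b(m) = 2·(-3)^m + 4 for some m ≥ 1.
Then b(m+1) = -3b(m) + 16 = -3·(2·(-3)^m + 4) + 16 = -6·(-3)^m − 12 + 16 = 2·(-3)^{m+1} + 4.
This completes the inductive step, so b(n) = 2·(-3)^n + 4 for all n ≥ 1.

b(n) = 2·(-3)^n + 4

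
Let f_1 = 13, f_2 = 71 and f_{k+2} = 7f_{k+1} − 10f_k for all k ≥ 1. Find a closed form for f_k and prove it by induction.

Claim: f_k = 3·5^k − 2^k.

Base cases: f_1 = 13 and 3·5^1 − 2^1 = 13; f_2 = 71 and 3·5^2 − 2^2 = 71.
Assume f_j = 3·5^j − 2^j for all 1 ≤ j ≤ r, where r ≥ 2.
Then f_{r+1} = 7f_r − 10f_{r−1} = 7·(3·5^r − 2^r) − 10·(3·5^{r−1} − 2^{r−1}) = 3·(7·5 − 10)5^{r−1} − (7·2 − 10)2^{r−1} = 75·5^{r−1} − 4·2^{r−1} = 3·5^{r+1} − 2^{r+1}.
This completes the inductive step, so f_k = 3·5^k − 2^k for all k ≥ 1.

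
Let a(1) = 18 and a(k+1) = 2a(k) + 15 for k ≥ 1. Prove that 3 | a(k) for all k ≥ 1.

Base case: a(1) = 18 = 3·6, so 3 | a(1).
Assume 3 | a(m), so a(m) = 3t for some integer t.
Then a(m+1) = 2a(m) + 15 = 2·(3t) + 15 = 3(2t + 5), so 3 | a(m+1).
So the property holds for m+1, and by induction 3 | a(k) for all k ≥ 1.

3 | a(k)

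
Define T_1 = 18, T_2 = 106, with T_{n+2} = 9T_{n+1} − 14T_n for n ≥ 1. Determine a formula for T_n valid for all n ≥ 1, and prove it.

Claim: T_n = 2·7^n + 2·2^n.

Base cases: T_1 = 18 and 2·7^1 + 2·2^1 = 18; T_2 = 106 and 2·7^2 + 2·2^2 = 106.
Assume T_j = 2·7^j + 2·2^j for all 1 ≤ j ≤ m, where m ≥ 2.
Then T_{m+1} = 9T_m − 14T_{m−1} = 9·(2·7^m + 2·2^m) − 14·(2·7^{m−1} + 2·2^{m−1}) = 2·(9·7 − 14)7^{m−1} + 2·(9·2 − 14)2^{m−1} = 98·7^{m−1} + 8·2^{m−1} = 2·7^{m+1} + 2·2^{m+1}.
Hence T_n = 2·7^n + 2·2^n for every n ≥ 1, by strong induction.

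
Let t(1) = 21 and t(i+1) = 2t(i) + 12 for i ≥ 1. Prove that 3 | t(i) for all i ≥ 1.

Base case: t(1) = 21 = 3·7, so 3 | t(1).
Assume 3 | t(j), so t(j) = 3s for some integer s.
Then t(j+1) = 2t(j) + 12 = 2·(3s) + 12 = 3(2s + 4), so 3 | t(j+1).
So the property holds for j+1, and by induction 3 | t(i) for all i ≥ 1.

3 | t(i)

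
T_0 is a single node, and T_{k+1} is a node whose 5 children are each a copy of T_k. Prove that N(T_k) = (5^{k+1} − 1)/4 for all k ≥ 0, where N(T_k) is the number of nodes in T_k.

Base case: N(T_0) = 1, and (5^{0+1} − 1)/4 = 1.
Assume N(T_m) = (5^{m+1} − 1)/4.
Then N(T_{m+1}) = 1 + 5N(T_m) = 1 + 5·(5^{m+1} − 1)/4 = 1 + (5^{m+2} − 5)/4 = (4 + 5^{m+2} − 5)/4 = (5^{m+2} − 1)/4.
By induction, N(T_k) = (5^{k+1} − 1)/4 for all k ≥ 0.

N(T_k) = (5^{k+1} − 1)/4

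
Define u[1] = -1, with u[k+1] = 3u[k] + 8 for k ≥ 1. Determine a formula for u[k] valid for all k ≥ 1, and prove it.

Claim: u[k] = 3^k − 4.

Base case: u[1] = -1, and 3^1 − 4 = 3 − 4 = -1.
Assume u[r] = 3^r − 4 for some r ≥ 1.
Then u[r+1] = 3u[r] + 8 = 3·(3^r − 4) + 8 = 3^{r+1} − 12 + 8 = 3^{r+1} − 4.
By induction, u[k] = 3^k − 4 for all k ≥ 1.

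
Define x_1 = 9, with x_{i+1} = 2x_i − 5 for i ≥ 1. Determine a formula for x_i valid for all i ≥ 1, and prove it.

Claim: x_i = 2^{i+1} + 5.

Base case: x_1 = 9, and 2^{1+1} + 5 = 4 + 5 = 9.
Assume x_r = 2^{r+1} + 5 for some r ≥ 1.
Then x_{r+1} = 2x_r − 5 = 2·(2^{r+1} + 5) − 5 = 2^{r+2} + 10 − 5 = 2^{r+2} + 5.
This completes the inductive step, so x_i = 2^{i+1} + 5 for all i ≥ 1.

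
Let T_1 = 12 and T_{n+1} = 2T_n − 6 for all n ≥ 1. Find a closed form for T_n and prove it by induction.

Claim: T_n = 3·2^n + 6.

Base case: T_1 = 12, and 3·2^1 + 6 = 6 + 6 = 12.
Assume T_j = 3·2^j + 6 for some j ≥ 1.
Then T_{j+1} = 2T_j − 6 = 2·(3·2^j + 6) − 6 = 6·2^j + 12 − 6 = 3·2^{j+1} + 6.
This completes the inductive step, so T_n = 3·2^n + 6 for all n ≥ 1.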